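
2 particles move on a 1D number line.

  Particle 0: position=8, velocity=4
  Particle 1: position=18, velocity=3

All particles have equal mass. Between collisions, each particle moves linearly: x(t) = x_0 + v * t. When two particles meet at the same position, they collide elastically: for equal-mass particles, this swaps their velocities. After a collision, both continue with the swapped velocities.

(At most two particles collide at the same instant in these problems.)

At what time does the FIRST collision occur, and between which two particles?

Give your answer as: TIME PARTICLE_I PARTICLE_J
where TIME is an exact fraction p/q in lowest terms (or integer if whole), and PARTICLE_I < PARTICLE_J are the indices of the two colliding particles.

Answer: 10 0 1

Derivation:
Pair (0,1): pos 8,18 vel 4,3 -> gap=10, closing at 1/unit, collide at t=10
Earliest collision: t=10 between 0 and 1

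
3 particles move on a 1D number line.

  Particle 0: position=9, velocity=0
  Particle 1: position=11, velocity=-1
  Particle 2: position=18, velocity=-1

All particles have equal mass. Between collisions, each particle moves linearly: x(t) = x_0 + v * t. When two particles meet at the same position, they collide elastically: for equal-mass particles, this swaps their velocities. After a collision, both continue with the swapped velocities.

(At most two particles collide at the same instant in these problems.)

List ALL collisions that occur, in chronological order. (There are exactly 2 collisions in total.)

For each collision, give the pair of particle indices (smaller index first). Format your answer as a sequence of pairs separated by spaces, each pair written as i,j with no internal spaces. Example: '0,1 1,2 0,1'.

Answer: 0,1 1,2

Derivation:
Collision at t=2: particles 0 and 1 swap velocities; positions: p0=9 p1=9 p2=16; velocities now: v0=-1 v1=0 v2=-1
Collision at t=9: particles 1 and 2 swap velocities; positions: p0=2 p1=9 p2=9; velocities now: v0=-1 v1=-1 v2=0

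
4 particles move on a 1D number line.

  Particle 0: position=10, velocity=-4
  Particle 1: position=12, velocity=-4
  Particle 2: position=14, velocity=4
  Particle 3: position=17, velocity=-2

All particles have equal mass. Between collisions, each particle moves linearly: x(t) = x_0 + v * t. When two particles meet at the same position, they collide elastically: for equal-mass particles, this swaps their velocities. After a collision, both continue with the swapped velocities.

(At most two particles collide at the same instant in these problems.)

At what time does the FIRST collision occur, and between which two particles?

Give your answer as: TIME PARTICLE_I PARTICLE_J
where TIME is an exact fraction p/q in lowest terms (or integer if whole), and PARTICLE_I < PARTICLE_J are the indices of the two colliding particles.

Pair (0,1): pos 10,12 vel -4,-4 -> not approaching (rel speed 0 <= 0)
Pair (1,2): pos 12,14 vel -4,4 -> not approaching (rel speed -8 <= 0)
Pair (2,3): pos 14,17 vel 4,-2 -> gap=3, closing at 6/unit, collide at t=1/2
Earliest collision: t=1/2 between 2 and 3

Answer: 1/2 2 3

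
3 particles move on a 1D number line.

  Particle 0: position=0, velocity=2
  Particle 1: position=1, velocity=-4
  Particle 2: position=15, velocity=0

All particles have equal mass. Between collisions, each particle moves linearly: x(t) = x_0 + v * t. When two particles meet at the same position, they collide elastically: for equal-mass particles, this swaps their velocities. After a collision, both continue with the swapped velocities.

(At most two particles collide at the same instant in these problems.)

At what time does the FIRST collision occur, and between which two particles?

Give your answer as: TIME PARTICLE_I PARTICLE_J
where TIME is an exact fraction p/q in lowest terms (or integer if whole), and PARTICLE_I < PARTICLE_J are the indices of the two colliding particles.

Answer: 1/6 0 1

Derivation:
Pair (0,1): pos 0,1 vel 2,-4 -> gap=1, closing at 6/unit, collide at t=1/6
Pair (1,2): pos 1,15 vel -4,0 -> not approaching (rel speed -4 <= 0)
Earliest collision: t=1/6 between 0 and 1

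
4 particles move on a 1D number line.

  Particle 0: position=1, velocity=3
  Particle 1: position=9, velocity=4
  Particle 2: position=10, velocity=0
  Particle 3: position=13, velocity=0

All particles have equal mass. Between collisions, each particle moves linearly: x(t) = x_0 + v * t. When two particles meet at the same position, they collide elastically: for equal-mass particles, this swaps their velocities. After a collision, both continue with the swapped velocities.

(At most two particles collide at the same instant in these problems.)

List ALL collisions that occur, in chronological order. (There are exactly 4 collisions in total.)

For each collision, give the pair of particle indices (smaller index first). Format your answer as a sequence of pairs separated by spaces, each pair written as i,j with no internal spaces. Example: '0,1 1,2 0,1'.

Answer: 1,2 2,3 0,1 1,2

Derivation:
Collision at t=1/4: particles 1 and 2 swap velocities; positions: p0=7/4 p1=10 p2=10 p3=13; velocities now: v0=3 v1=0 v2=4 v3=0
Collision at t=1: particles 2 and 3 swap velocities; positions: p0=4 p1=10 p2=13 p3=13; velocities now: v0=3 v1=0 v2=0 v3=4
Collision at t=3: particles 0 and 1 swap velocities; positions: p0=10 p1=10 p2=13 p3=21; velocities now: v0=0 v1=3 v2=0 v3=4
Collision at t=4: particles 1 and 2 swap velocities; positions: p0=10 p1=13 p2=13 p3=25; velocities now: v0=0 v1=0 v2=3 v3=4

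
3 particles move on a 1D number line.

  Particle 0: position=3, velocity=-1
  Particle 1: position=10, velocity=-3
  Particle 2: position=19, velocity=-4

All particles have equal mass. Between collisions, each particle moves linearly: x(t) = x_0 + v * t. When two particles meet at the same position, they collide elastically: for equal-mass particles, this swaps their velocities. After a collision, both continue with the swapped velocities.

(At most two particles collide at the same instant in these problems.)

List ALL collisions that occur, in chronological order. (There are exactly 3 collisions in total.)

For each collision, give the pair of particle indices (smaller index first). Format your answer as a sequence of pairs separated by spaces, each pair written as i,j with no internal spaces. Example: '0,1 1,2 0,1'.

Collision at t=7/2: particles 0 and 1 swap velocities; positions: p0=-1/2 p1=-1/2 p2=5; velocities now: v0=-3 v1=-1 v2=-4
Collision at t=16/3: particles 1 and 2 swap velocities; positions: p0=-6 p1=-7/3 p2=-7/3; velocities now: v0=-3 v1=-4 v2=-1
Collision at t=9: particles 0 and 1 swap velocities; positions: p0=-17 p1=-17 p2=-6; velocities now: v0=-4 v1=-3 v2=-1

Answer: 0,1 1,2 0,1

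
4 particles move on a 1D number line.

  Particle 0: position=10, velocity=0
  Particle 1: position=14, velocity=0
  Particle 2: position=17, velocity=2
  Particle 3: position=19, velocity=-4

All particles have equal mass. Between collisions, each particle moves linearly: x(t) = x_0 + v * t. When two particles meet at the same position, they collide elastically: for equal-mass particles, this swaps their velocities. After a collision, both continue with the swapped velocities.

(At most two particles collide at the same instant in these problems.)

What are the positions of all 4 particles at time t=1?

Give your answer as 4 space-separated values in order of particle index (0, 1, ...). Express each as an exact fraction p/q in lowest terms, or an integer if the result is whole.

Answer: 10 14 15 19

Derivation:
Collision at t=1/3: particles 2 and 3 swap velocities; positions: p0=10 p1=14 p2=53/3 p3=53/3; velocities now: v0=0 v1=0 v2=-4 v3=2
Advance to t=1 (no further collisions before then); velocities: v0=0 v1=0 v2=-4 v3=2; positions = 10 14 15 19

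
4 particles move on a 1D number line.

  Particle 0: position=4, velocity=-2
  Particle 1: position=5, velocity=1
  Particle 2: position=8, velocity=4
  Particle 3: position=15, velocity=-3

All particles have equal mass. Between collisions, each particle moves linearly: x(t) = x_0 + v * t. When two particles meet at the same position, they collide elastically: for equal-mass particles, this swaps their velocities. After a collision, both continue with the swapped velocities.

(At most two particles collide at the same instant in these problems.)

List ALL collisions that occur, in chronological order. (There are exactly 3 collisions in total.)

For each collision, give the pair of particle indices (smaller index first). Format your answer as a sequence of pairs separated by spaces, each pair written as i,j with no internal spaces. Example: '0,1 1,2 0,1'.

Collision at t=1: particles 2 and 3 swap velocities; positions: p0=2 p1=6 p2=12 p3=12; velocities now: v0=-2 v1=1 v2=-3 v3=4
Collision at t=5/2: particles 1 and 2 swap velocities; positions: p0=-1 p1=15/2 p2=15/2 p3=18; velocities now: v0=-2 v1=-3 v2=1 v3=4
Collision at t=11: particles 0 and 1 swap velocities; positions: p0=-18 p1=-18 p2=16 p3=52; velocities now: v0=-3 v1=-2 v2=1 v3=4

Answer: 2,3 1,2 0,1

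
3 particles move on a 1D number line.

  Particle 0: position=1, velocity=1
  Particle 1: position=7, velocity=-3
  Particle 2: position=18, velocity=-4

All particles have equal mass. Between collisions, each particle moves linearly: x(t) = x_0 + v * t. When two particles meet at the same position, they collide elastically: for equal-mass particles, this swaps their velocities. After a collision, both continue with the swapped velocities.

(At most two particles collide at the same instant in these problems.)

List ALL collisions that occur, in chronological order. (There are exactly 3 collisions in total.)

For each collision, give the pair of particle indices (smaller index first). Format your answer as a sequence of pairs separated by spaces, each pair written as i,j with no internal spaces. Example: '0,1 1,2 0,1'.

Collision at t=3/2: particles 0 and 1 swap velocities; positions: p0=5/2 p1=5/2 p2=12; velocities now: v0=-3 v1=1 v2=-4
Collision at t=17/5: particles 1 and 2 swap velocities; positions: p0=-16/5 p1=22/5 p2=22/5; velocities now: v0=-3 v1=-4 v2=1
Collision at t=11: particles 0 and 1 swap velocities; positions: p0=-26 p1=-26 p2=12; velocities now: v0=-4 v1=-3 v2=1

Answer: 0,1 1,2 0,1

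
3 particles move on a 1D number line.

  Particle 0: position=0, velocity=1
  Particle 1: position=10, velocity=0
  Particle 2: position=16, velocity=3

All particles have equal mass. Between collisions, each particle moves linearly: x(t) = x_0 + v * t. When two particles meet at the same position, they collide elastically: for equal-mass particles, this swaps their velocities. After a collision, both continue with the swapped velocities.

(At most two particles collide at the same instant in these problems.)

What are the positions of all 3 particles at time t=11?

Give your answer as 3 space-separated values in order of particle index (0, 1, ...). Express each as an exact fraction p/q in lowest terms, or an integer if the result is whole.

Answer: 10 11 49

Derivation:
Collision at t=10: particles 0 and 1 swap velocities; positions: p0=10 p1=10 p2=46; velocities now: v0=0 v1=1 v2=3
Advance to t=11 (no further collisions before then); velocities: v0=0 v1=1 v2=3; positions = 10 11 49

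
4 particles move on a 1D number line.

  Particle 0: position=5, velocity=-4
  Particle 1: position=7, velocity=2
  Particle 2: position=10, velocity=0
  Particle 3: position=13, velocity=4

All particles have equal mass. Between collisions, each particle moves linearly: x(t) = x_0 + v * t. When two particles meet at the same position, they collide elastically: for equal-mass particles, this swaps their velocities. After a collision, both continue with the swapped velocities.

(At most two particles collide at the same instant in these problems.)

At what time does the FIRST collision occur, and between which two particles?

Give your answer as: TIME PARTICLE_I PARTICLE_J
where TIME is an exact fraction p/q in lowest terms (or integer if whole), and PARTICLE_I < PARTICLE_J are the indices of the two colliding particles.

Answer: 3/2 1 2

Derivation:
Pair (0,1): pos 5,7 vel -4,2 -> not approaching (rel speed -6 <= 0)
Pair (1,2): pos 7,10 vel 2,0 -> gap=3, closing at 2/unit, collide at t=3/2
Pair (2,3): pos 10,13 vel 0,4 -> not approaching (rel speed -4 <= 0)
Earliest collision: t=3/2 between 1 and 2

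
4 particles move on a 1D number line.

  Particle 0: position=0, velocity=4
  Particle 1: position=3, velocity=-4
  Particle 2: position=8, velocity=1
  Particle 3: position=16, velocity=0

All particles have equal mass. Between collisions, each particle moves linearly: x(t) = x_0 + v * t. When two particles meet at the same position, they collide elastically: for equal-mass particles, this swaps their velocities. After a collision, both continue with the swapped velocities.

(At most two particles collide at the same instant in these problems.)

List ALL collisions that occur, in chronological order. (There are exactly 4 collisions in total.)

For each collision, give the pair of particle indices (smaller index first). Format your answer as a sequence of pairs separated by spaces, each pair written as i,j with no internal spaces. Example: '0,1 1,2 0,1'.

Collision at t=3/8: particles 0 and 1 swap velocities; positions: p0=3/2 p1=3/2 p2=67/8 p3=16; velocities now: v0=-4 v1=4 v2=1 v3=0
Collision at t=8/3: particles 1 and 2 swap velocities; positions: p0=-23/3 p1=32/3 p2=32/3 p3=16; velocities now: v0=-4 v1=1 v2=4 v3=0
Collision at t=4: particles 2 and 3 swap velocities; positions: p0=-13 p1=12 p2=16 p3=16; velocities now: v0=-4 v1=1 v2=0 v3=4
Collision at t=8: particles 1 and 2 swap velocities; positions: p0=-29 p1=16 p2=16 p3=32; velocities now: v0=-4 v1=0 v2=1 v3=4

Answer: 0,1 1,2 2,3 1,2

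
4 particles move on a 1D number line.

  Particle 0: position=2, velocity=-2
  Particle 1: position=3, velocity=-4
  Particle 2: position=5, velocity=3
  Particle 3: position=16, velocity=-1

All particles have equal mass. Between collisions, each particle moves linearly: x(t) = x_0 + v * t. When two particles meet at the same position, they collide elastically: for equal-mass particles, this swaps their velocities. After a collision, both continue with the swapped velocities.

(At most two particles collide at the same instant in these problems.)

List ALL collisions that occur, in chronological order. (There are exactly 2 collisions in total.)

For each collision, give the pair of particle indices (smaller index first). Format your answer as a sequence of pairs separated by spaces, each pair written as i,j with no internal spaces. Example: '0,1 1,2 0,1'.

Collision at t=1/2: particles 0 and 1 swap velocities; positions: p0=1 p1=1 p2=13/2 p3=31/2; velocities now: v0=-4 v1=-2 v2=3 v3=-1
Collision at t=11/4: particles 2 and 3 swap velocities; positions: p0=-8 p1=-7/2 p2=53/4 p3=53/4; velocities now: v0=-4 v1=-2 v2=-1 v3=3

Answer: 0,1 2,3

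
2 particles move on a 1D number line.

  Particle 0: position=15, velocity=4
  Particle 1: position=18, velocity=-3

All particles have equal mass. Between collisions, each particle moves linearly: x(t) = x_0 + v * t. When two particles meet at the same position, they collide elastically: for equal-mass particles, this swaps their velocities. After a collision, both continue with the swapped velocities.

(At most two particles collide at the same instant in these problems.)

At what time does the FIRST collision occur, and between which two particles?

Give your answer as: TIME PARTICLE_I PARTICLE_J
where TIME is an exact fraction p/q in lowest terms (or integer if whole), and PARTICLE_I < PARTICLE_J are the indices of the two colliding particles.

Pair (0,1): pos 15,18 vel 4,-3 -> gap=3, closing at 7/unit, collide at t=3/7
Earliest collision: t=3/7 between 0 and 1

Answer: 3/7 0 1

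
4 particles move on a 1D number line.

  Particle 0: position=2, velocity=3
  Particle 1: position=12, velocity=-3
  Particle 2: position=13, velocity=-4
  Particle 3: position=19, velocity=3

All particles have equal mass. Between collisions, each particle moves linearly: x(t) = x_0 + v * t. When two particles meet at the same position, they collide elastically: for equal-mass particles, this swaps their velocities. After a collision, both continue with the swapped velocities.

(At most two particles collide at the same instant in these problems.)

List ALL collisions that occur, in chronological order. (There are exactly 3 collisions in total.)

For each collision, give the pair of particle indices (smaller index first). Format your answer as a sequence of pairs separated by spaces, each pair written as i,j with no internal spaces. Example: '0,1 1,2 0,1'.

Collision at t=1: particles 1 and 2 swap velocities; positions: p0=5 p1=9 p2=9 p3=22; velocities now: v0=3 v1=-4 v2=-3 v3=3
Collision at t=11/7: particles 0 and 1 swap velocities; positions: p0=47/7 p1=47/7 p2=51/7 p3=166/7; velocities now: v0=-4 v1=3 v2=-3 v3=3
Collision at t=5/3: particles 1 and 2 swap velocities; positions: p0=19/3 p1=7 p2=7 p3=24; velocities now: v0=-4 v1=-3 v2=3 v3=3

Answer: 1,2 0,1 1,2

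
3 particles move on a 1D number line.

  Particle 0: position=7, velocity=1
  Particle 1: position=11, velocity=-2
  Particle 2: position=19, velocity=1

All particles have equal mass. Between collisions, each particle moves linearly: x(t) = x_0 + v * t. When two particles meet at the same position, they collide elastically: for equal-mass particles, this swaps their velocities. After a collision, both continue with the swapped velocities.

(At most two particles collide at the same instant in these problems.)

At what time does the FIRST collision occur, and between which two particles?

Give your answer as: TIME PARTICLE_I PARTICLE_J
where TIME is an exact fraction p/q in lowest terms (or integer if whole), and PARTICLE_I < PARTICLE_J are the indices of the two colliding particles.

Pair (0,1): pos 7,11 vel 1,-2 -> gap=4, closing at 3/unit, collide at t=4/3
Pair (1,2): pos 11,19 vel -2,1 -> not approaching (rel speed -3 <= 0)
Earliest collision: t=4/3 between 0 and 1

Answer: 4/3 0 1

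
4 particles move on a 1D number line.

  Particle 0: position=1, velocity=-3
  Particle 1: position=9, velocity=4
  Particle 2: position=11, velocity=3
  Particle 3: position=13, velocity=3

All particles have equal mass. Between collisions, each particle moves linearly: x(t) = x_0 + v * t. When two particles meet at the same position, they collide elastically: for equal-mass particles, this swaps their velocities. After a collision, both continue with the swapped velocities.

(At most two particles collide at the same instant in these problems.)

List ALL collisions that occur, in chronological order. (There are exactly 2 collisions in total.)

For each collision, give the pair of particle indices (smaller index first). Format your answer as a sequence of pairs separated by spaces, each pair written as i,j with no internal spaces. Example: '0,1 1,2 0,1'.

Collision at t=2: particles 1 and 2 swap velocities; positions: p0=-5 p1=17 p2=17 p3=19; velocities now: v0=-3 v1=3 v2=4 v3=3
Collision at t=4: particles 2 and 3 swap velocities; positions: p0=-11 p1=23 p2=25 p3=25; velocities now: v0=-3 v1=3 v2=3 v3=4

Answer: 1,2 2,3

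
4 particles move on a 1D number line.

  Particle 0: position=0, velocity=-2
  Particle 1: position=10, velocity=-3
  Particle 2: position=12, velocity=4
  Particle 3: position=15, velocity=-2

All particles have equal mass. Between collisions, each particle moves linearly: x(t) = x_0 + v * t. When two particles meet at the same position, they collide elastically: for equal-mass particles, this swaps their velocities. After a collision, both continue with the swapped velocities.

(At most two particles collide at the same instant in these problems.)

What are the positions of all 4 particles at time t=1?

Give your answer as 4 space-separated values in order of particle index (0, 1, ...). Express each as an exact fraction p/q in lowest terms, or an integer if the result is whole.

Answer: -2 7 13 16

Derivation:
Collision at t=1/2: particles 2 and 3 swap velocities; positions: p0=-1 p1=17/2 p2=14 p3=14; velocities now: v0=-2 v1=-3 v2=-2 v3=4
Advance to t=1 (no further collisions before then); velocities: v0=-2 v1=-3 v2=-2 v3=4; positions = -2 7 13 16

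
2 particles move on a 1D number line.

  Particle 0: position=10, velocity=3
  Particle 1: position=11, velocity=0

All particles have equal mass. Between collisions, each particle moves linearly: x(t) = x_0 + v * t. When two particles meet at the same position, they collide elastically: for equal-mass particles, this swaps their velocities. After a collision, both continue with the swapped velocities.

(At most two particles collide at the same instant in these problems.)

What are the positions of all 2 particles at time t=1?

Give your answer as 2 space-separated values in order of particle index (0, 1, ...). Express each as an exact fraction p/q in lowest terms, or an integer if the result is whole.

Answer: 11 13

Derivation:
Collision at t=1/3: particles 0 and 1 swap velocities; positions: p0=11 p1=11; velocities now: v0=0 v1=3
Advance to t=1 (no further collisions before then); velocities: v0=0 v1=3; positions = 11 13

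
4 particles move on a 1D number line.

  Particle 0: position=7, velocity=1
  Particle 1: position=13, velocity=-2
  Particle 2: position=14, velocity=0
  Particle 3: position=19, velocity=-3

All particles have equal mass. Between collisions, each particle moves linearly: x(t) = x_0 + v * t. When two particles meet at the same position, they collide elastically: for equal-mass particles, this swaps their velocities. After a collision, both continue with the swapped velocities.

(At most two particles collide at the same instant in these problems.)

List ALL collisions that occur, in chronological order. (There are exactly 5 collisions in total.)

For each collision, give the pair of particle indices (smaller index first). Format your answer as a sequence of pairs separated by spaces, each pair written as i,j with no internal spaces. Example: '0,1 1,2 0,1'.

Collision at t=5/3: particles 2 and 3 swap velocities; positions: p0=26/3 p1=29/3 p2=14 p3=14; velocities now: v0=1 v1=-2 v2=-3 v3=0
Collision at t=2: particles 0 and 1 swap velocities; positions: p0=9 p1=9 p2=13 p3=14; velocities now: v0=-2 v1=1 v2=-3 v3=0
Collision at t=3: particles 1 and 2 swap velocities; positions: p0=7 p1=10 p2=10 p3=14; velocities now: v0=-2 v1=-3 v2=1 v3=0
Collision at t=6: particles 0 and 1 swap velocities; positions: p0=1 p1=1 p2=13 p3=14; velocities now: v0=-3 v1=-2 v2=1 v3=0
Collision at t=7: particles 2 and 3 swap velocities; positions: p0=-2 p1=-1 p2=14 p3=14; velocities now: v0=-3 v1=-2 v2=0 v3=1

Answer: 2,3 0,1 1,2 0,1 2,3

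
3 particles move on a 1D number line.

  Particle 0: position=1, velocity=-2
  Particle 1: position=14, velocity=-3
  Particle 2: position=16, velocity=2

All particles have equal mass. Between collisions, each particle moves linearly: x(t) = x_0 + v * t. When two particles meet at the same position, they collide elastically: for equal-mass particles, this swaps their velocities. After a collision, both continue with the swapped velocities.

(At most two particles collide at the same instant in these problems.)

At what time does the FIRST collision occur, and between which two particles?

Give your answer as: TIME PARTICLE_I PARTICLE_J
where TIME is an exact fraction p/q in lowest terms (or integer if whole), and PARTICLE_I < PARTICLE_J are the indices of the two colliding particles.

Answer: 13 0 1

Derivation:
Pair (0,1): pos 1,14 vel -2,-3 -> gap=13, closing at 1/unit, collide at t=13
Pair (1,2): pos 14,16 vel -3,2 -> not approaching (rel speed -5 <= 0)
Earliest collision: t=13 between 0 and 1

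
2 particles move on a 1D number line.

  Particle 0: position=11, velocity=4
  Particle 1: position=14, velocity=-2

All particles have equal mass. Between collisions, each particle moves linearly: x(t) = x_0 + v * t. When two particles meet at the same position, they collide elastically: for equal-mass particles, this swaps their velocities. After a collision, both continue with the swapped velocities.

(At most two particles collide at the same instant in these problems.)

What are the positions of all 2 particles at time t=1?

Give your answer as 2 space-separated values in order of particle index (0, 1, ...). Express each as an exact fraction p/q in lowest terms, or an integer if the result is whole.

Answer: 12 15

Derivation:
Collision at t=1/2: particles 0 and 1 swap velocities; positions: p0=13 p1=13; velocities now: v0=-2 v1=4
Advance to t=1 (no further collisions before then); velocities: v0=-2 v1=4; positions = 12 15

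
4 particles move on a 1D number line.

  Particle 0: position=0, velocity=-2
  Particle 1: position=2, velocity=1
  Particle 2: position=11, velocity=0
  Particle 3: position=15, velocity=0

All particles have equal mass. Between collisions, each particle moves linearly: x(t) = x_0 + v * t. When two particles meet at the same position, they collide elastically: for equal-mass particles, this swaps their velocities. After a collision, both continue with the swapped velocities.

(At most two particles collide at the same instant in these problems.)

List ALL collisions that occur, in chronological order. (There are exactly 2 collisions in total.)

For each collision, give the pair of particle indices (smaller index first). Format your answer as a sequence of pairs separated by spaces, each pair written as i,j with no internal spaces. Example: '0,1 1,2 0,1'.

Answer: 1,2 2,3

Derivation:
Collision at t=9: particles 1 and 2 swap velocities; positions: p0=-18 p1=11 p2=11 p3=15; velocities now: v0=-2 v1=0 v2=1 v3=0
Collision at t=13: particles 2 and 3 swap velocities; positions: p0=-26 p1=11 p2=15 p3=15; velocities now: v0=-2 v1=0 v2=0 v3=1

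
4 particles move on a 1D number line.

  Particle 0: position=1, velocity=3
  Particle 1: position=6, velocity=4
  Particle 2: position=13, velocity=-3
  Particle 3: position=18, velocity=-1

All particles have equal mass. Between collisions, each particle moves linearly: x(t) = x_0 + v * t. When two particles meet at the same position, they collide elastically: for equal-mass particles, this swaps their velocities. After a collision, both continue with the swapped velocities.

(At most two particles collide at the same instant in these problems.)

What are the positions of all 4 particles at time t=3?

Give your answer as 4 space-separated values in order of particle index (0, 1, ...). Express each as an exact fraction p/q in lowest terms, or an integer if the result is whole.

Collision at t=1: particles 1 and 2 swap velocities; positions: p0=4 p1=10 p2=10 p3=17; velocities now: v0=3 v1=-3 v2=4 v3=-1
Collision at t=2: particles 0 and 1 swap velocities; positions: p0=7 p1=7 p2=14 p3=16; velocities now: v0=-3 v1=3 v2=4 v3=-1
Collision at t=12/5: particles 2 and 3 swap velocities; positions: p0=29/5 p1=41/5 p2=78/5 p3=78/5; velocities now: v0=-3 v1=3 v2=-1 v3=4
Advance to t=3 (no further collisions before then); velocities: v0=-3 v1=3 v2=-1 v3=4; positions = 4 10 15 18

Answer: 4 10 15 18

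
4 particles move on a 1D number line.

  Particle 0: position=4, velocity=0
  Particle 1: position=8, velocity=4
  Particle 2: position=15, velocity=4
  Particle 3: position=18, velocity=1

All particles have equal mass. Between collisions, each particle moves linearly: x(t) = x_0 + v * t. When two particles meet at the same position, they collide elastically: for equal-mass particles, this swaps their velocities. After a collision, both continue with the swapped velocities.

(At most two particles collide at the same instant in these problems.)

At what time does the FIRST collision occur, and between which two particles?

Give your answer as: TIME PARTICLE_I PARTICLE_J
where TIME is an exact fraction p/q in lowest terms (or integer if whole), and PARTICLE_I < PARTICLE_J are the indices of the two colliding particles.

Answer: 1 2 3

Derivation:
Pair (0,1): pos 4,8 vel 0,4 -> not approaching (rel speed -4 <= 0)
Pair (1,2): pos 8,15 vel 4,4 -> not approaching (rel speed 0 <= 0)
Pair (2,3): pos 15,18 vel 4,1 -> gap=3, closing at 3/unit, collide at t=1
Earliest collision: t=1 between 2 and 3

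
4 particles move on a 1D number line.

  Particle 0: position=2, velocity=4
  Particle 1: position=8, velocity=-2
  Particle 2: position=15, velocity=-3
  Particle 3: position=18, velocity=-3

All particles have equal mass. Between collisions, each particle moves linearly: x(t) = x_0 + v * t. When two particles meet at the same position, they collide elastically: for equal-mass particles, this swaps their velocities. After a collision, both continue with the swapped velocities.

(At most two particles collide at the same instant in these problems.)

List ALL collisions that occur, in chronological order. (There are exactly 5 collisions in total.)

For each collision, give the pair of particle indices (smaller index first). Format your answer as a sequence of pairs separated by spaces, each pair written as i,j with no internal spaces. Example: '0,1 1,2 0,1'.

Answer: 0,1 1,2 2,3 0,1 1,2

Derivation:
Collision at t=1: particles 0 and 1 swap velocities; positions: p0=6 p1=6 p2=12 p3=15; velocities now: v0=-2 v1=4 v2=-3 v3=-3
Collision at t=13/7: particles 1 and 2 swap velocities; positions: p0=30/7 p1=66/7 p2=66/7 p3=87/7; velocities now: v0=-2 v1=-3 v2=4 v3=-3
Collision at t=16/7: particles 2 and 3 swap velocities; positions: p0=24/7 p1=57/7 p2=78/7 p3=78/7; velocities now: v0=-2 v1=-3 v2=-3 v3=4
Collision at t=7: particles 0 and 1 swap velocities; positions: p0=-6 p1=-6 p2=-3 p3=30; velocities now: v0=-3 v1=-2 v2=-3 v3=4
Collision at t=10: particles 1 and 2 swap velocities; positions: p0=-15 p1=-12 p2=-12 p3=42; velocities now: v0=-3 v1=-3 v2=-2 v3=4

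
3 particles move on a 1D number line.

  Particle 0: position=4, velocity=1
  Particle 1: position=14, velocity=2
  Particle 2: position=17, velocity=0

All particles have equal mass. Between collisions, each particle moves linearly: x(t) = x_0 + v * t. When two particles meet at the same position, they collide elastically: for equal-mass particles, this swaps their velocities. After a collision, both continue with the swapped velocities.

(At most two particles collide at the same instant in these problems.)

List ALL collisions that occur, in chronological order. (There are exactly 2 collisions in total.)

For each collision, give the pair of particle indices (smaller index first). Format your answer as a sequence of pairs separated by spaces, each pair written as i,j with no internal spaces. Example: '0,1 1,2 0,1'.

Answer: 1,2 0,1

Derivation:
Collision at t=3/2: particles 1 and 2 swap velocities; positions: p0=11/2 p1=17 p2=17; velocities now: v0=1 v1=0 v2=2
Collision at t=13: particles 0 and 1 swap velocities; positions: p0=17 p1=17 p2=40; velocities now: v0=0 v1=1 v2=2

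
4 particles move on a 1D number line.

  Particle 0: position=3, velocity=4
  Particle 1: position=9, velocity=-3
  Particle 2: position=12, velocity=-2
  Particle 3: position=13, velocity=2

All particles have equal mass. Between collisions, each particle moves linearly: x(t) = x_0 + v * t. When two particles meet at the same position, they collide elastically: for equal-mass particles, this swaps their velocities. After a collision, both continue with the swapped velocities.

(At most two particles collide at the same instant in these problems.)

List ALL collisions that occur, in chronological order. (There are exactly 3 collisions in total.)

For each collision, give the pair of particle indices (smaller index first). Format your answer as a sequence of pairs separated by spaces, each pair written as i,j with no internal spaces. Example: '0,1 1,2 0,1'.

Collision at t=6/7: particles 0 and 1 swap velocities; positions: p0=45/7 p1=45/7 p2=72/7 p3=103/7; velocities now: v0=-3 v1=4 v2=-2 v3=2
Collision at t=3/2: particles 1 and 2 swap velocities; positions: p0=9/2 p1=9 p2=9 p3=16; velocities now: v0=-3 v1=-2 v2=4 v3=2
Collision at t=5: particles 2 and 3 swap velocities; positions: p0=-6 p1=2 p2=23 p3=23; velocities now: v0=-3 v1=-2 v2=2 v3=4

Answer: 0,1 1,2 2,3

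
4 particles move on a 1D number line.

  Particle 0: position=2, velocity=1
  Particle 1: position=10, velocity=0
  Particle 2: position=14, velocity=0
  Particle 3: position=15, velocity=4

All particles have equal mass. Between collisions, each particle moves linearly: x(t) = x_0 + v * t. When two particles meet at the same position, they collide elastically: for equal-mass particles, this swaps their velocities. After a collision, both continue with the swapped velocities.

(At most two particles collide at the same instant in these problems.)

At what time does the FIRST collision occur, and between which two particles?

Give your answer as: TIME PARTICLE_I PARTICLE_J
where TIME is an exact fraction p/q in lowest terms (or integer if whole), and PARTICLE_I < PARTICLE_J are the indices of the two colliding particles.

Pair (0,1): pos 2,10 vel 1,0 -> gap=8, closing at 1/unit, collide at t=8
Pair (1,2): pos 10,14 vel 0,0 -> not approaching (rel speed 0 <= 0)
Pair (2,3): pos 14,15 vel 0,4 -> not approaching (rel speed -4 <= 0)
Earliest collision: t=8 between 0 and 1

Answer: 8 0 1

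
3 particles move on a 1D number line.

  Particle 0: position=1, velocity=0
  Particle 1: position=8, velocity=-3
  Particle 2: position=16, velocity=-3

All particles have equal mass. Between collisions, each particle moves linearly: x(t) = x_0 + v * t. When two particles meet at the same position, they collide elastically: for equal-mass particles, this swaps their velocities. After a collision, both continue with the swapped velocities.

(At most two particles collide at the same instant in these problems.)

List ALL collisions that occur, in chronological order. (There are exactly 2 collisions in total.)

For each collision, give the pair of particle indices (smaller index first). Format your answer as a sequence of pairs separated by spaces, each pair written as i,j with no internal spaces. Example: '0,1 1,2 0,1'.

Answer: 0,1 1,2

Derivation:
Collision at t=7/3: particles 0 and 1 swap velocities; positions: p0=1 p1=1 p2=9; velocities now: v0=-3 v1=0 v2=-3
Collision at t=5: particles 1 and 2 swap velocities; positions: p0=-7 p1=1 p2=1; velocities now: v0=-3 v1=-3 v2=0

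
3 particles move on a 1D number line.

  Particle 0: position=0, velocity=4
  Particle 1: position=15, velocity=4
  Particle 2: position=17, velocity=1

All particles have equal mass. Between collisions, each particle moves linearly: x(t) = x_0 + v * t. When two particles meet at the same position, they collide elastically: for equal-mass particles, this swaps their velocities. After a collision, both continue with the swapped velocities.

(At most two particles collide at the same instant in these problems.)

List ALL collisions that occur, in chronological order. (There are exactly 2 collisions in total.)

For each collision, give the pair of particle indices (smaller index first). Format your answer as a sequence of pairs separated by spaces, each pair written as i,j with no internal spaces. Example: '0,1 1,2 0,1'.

Collision at t=2/3: particles 1 and 2 swap velocities; positions: p0=8/3 p1=53/3 p2=53/3; velocities now: v0=4 v1=1 v2=4
Collision at t=17/3: particles 0 and 1 swap velocities; positions: p0=68/3 p1=68/3 p2=113/3; velocities now: v0=1 v1=4 v2=4

Answer: 1,2 0,1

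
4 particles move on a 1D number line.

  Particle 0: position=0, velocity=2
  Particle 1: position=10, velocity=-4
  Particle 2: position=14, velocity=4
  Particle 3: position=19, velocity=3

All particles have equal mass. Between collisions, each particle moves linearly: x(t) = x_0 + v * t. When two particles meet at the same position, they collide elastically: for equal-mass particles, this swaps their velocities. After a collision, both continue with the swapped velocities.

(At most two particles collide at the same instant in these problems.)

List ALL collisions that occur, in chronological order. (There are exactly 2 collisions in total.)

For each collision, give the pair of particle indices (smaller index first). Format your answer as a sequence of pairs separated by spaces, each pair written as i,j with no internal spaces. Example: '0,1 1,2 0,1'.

Collision at t=5/3: particles 0 and 1 swap velocities; positions: p0=10/3 p1=10/3 p2=62/3 p3=24; velocities now: v0=-4 v1=2 v2=4 v3=3
Collision at t=5: particles 2 and 3 swap velocities; positions: p0=-10 p1=10 p2=34 p3=34; velocities now: v0=-4 v1=2 v2=3 v3=4

Answer: 0,1 2,3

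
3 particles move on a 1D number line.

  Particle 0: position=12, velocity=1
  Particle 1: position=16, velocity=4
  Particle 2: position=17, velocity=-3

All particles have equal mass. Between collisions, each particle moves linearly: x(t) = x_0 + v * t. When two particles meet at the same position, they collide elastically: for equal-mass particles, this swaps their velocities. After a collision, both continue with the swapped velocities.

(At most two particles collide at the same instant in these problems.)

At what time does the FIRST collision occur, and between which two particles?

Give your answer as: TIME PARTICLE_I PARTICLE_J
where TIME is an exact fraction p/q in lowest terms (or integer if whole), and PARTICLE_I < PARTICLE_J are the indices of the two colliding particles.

Answer: 1/7 1 2

Derivation:
Pair (0,1): pos 12,16 vel 1,4 -> not approaching (rel speed -3 <= 0)
Pair (1,2): pos 16,17 vel 4,-3 -> gap=1, closing at 7/unit, collide at t=1/7
Earliest collision: t=1/7 between 1 and 2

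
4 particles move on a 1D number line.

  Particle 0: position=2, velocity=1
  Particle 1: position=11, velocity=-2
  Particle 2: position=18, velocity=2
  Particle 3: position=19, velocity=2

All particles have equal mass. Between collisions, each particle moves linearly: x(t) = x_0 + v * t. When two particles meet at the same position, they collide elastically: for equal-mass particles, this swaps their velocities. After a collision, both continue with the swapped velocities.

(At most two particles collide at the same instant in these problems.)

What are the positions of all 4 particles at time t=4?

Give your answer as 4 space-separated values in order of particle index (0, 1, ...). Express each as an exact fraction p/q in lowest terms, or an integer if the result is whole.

Answer: 3 6 26 27

Derivation:
Collision at t=3: particles 0 and 1 swap velocities; positions: p0=5 p1=5 p2=24 p3=25; velocities now: v0=-2 v1=1 v2=2 v3=2
Advance to t=4 (no further collisions before then); velocities: v0=-2 v1=1 v2=2 v3=2; positions = 3 6 26 27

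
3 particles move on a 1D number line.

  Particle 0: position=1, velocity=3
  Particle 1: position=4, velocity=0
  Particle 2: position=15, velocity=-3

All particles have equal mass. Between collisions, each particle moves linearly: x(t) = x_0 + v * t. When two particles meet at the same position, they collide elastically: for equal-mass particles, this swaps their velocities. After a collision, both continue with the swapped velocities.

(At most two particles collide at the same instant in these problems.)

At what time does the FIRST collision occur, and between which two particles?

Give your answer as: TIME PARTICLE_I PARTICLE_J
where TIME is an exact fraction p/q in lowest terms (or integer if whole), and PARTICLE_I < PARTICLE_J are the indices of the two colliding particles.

Answer: 1 0 1

Derivation:
Pair (0,1): pos 1,4 vel 3,0 -> gap=3, closing at 3/unit, collide at t=1
Pair (1,2): pos 4,15 vel 0,-3 -> gap=11, closing at 3/unit, collide at t=11/3
Earliest collision: t=1 between 0 and 1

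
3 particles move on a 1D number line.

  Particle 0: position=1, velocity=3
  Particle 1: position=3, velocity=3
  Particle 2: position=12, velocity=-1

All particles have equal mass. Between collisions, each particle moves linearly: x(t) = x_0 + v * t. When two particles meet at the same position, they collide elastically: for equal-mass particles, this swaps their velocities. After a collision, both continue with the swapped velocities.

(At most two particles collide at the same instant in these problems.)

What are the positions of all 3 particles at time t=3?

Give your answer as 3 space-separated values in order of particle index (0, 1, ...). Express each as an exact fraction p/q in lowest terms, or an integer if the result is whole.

Collision at t=9/4: particles 1 and 2 swap velocities; positions: p0=31/4 p1=39/4 p2=39/4; velocities now: v0=3 v1=-1 v2=3
Collision at t=11/4: particles 0 and 1 swap velocities; positions: p0=37/4 p1=37/4 p2=45/4; velocities now: v0=-1 v1=3 v2=3
Advance to t=3 (no further collisions before then); velocities: v0=-1 v1=3 v2=3; positions = 9 10 12

Answer: 9 10 12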